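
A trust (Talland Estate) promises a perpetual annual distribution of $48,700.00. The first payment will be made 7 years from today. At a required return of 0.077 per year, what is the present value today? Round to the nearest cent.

Value at end of year 6: C / r = $48,700.00 / 0.077 = $632,467.5325
Discount to today: PV = $632,467.5325 / (1 + 0.077)^6 = $632,467.5325 / 1.560609 = $405,269.59

$405269.59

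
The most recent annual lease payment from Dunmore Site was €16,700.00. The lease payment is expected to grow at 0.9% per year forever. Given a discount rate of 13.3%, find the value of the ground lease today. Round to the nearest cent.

€135889.52

D₁ = D₀ × (1 + g) = €16,700.00 × 1.009 = €16,850.3000
Growing perpetuity: P = D₁ / (r − g) = €16,850.3000 / (0.133 − 0.009) = €135,889.52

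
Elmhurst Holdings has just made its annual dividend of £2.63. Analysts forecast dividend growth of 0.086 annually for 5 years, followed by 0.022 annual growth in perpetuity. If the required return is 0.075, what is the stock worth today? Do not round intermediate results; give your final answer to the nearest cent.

£66.92

D_1 = 2.85618
D_2 = 3.10181
D_3 = 3.36857
D_4 = 3.65826
D_5 = 3.97287
Terminal value at year 5: TV = D_5×(1+g_2)/(r−g_2) = 4.06028/0.053 = 76.60902
P_0 = D_1/(1+r)^1 + D_2/(1+r)^2 + D_3/(1+r)^3 + D_4/(1+r)^4 + D_5/(1+r)^5 + TV/(1+r)^5
    = 2.65691 + 2.68410 + 2.71156 + 2.73931 + 2.76734 + 53.36267 = 66.92190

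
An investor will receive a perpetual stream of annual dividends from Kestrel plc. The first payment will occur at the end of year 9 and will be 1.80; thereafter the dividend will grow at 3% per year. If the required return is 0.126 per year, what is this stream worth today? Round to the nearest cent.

Value at end of year 8: C₁ / (r − g) = 1.80 / (0.126 − 0.03) = 18.7500
Discount to today: PV = 18.7500 / (1 + 0.126)^8 = 18.7500 / 2.584087 = 7.26

7.26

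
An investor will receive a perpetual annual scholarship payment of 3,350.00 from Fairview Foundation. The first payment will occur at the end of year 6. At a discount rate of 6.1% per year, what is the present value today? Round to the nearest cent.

40844.92

Value at end of year 5: C / r = 3,350.00 / 0.061 = 54,918.0328
Discount to today: PV = 54,918.0328 / (1 + 0.061)^5 = 54,918.0328 / 1.344550 = 40,844.92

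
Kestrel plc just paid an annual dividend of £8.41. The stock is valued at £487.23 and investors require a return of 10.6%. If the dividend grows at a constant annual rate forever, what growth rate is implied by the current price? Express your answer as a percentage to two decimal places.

P = D₀(1+g)/(r−g) ⇒ P(r−g) = D₀(1+g) ⇒ g(P+D₀) = P·r − D₀
g = (P·r − D₀)/(P + D₀) = (£487.23×0.106 − £8.41) / (£487.23 + £8.41) = 0.087233

8.72%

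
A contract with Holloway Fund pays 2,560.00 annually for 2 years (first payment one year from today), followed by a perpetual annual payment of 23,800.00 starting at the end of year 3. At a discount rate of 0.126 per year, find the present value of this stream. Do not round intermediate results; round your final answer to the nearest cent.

PV of 2-year annuity: 2,560.00 × [1 − (1+0.126)^−2] / 0.126 = 4292.65953
Perpetuity value at year 2: 23,800.00 / 0.126 = 188888.88889
PV of perpetuity: 188888.88889 / (1+0.126)^2 = 148980.56978
Total PV = 4292.65953 + 148980.56978 = 153273.22931

153273.23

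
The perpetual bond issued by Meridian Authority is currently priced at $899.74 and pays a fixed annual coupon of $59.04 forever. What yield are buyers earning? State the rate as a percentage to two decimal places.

P = C/r ⇒ r = C/P = $59.04/$899.74 = 0.065619

6.56%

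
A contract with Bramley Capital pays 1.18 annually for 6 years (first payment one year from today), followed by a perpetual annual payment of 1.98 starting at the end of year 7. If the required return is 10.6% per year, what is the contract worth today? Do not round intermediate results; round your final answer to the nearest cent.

15.26

PV of 6-year annuity: 1.18 × [1 − (1+0.106)^−6] / 0.106 = 5.05009
Perpetuity value at year 6: 1.98 / 0.106 = 18.67925
PV of perpetuity: 18.67925 / (1+0.106)^6 = 10.20537
Total PV = 5.05009 + 10.20537 = 15.25546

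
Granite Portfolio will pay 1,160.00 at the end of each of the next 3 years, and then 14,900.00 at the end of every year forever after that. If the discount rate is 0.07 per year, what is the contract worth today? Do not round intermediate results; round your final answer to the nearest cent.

PV of 3-year annuity: 1,160.00 × [1 − (1+0.07)^−3] / 0.07 = 3044.20661
Perpetuity value at year 3: 14,900.00 / 0.07 = 212857.14286
PV of perpetuity: 212857.14286 / (1+0.07)^3 = 173754.83380
Total PV = 3044.20661 + 173754.83380 = 176799.04041

176799.04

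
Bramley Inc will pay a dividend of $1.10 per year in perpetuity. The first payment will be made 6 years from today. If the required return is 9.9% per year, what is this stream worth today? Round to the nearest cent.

$6.93

Value at end of year 5: C / r = $1.10 / 0.099 = $11.1111
Discount to today: PV = $11.1111 / (1 + 0.099)^5 = $11.1111 / 1.603203 = $6.93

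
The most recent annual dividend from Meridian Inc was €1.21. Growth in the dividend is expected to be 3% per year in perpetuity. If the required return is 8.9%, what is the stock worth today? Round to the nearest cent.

D₁ = D₀ × (1 + g) = €1.21 × 1.03 = €1.2463
Growing perpetuity: P = D₁ / (r − g) = €1.2463 / (0.089 − 0.03) = €21.12

€21.12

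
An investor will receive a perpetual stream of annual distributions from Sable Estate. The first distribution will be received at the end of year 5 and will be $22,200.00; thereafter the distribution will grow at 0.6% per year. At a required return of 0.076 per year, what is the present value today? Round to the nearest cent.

Value at end of year 4: C₁ / (r − g) = $22,200.00 / (0.076 − 0.006) = $317,142.8571
Discount to today: PV = $317,142.8571 / (1 + 0.076)^4 = $317,142.8571 / 1.340445 = $236,595.16

$236595.16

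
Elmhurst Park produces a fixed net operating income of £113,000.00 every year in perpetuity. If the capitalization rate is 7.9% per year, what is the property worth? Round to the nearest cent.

Level perpetuity: PV = C / r = £113,000.00 / 0.079 = £1,430,379.75

£1430379.75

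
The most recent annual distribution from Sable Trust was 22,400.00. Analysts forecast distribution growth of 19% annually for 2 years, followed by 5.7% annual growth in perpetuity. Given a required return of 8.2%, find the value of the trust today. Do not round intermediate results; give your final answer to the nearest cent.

1197302.77

D_1 = 26656.00000
D_2 = 31720.64000
Terminal value at year 2: TV = D_2×(1+g_2)/(r−g_2) = 33528.71648/0.025 = 1341148.65920
P_0 = D_1/(1+r)^1 + D_2/(1+r)^2 + TV/(1+r)^2
    = 24635.85952 + 27094.89171 + 1145572.02142 = 1197302.77264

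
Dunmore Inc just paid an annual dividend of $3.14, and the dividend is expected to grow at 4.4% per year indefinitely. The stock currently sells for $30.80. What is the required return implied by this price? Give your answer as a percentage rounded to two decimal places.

D₁ = $3.14 × 1.044 = $3.2782
P = D₁/(r − g) ⇒ r = D₁/P + g = $3.2782/$30.80 + 0.044 = 0.106434 + 0.044 = 0.150434

15.04%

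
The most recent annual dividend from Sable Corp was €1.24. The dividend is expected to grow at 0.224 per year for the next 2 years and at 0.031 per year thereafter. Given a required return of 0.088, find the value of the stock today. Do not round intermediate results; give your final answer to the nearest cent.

€31.35

D_1 = 1.51776
D_2 = 1.85774
Terminal value at year 2: TV = D_2×(1+g_2)/(r−g_2) = 1.91533/0.057 = 33.60225
P_0 = D_1/(1+r)^1 + D_2/(1+r)^2 + TV/(1+r)^2
    = 1.39500 + 1.56937 + 28.38641 = 31.35079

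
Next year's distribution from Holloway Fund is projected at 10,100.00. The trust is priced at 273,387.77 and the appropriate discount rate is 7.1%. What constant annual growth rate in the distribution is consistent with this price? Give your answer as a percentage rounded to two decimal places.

3.41%

P = D₁/(r−g) ⇒ g = r − D₁/P = 0.071 − 10,100.00/273,387.77 = 0.034056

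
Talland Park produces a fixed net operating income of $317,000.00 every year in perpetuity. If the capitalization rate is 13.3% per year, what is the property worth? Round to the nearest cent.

$2383458.65

Level perpetuity: PV = C / r = $317,000.00 / 0.133 = $2,383,458.65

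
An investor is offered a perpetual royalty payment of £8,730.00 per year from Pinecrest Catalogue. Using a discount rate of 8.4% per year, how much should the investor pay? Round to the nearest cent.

£103928.57

Level perpetuity: PV = C / r = £8,730.00 / 0.084 = £103,928.57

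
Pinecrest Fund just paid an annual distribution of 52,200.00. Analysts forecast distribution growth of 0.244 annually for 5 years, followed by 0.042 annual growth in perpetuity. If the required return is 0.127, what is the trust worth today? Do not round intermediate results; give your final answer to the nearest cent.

1403032.56

D_1 = 64936.80000
D_2 = 80781.37920
D_3 = 100492.03572
D_4 = 125012.09244
D_5 = 155515.04300
Terminal value at year 5: TV = D_5×(1+g_2)/(r−g_2) = 162046.67480/0.085 = 1906431.46827
P_0 = D_1/(1+r)^1 + D_2/(1+r)^2 + D_3/(1+r)^3 + D_4/(1+r)^4 + D_5/(1+r)^5 + TV/(1+r)^5
    = 57619.16593 + 63600.92495 + 70203.68290 + 77491.90908 + 85536.76566 + 1048580.11545 = 1403032.56396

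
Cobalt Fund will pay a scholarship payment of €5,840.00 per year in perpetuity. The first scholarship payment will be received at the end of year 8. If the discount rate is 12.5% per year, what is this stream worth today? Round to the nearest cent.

€20484.96

Value at end of year 7: C / r = €5,840.00 / 0.125 = €46,720.0000
Discount to today: PV = €46,720.0000 / (1 + 0.125)^7 = €46,720.0000 / 2.280697 = €20,484.96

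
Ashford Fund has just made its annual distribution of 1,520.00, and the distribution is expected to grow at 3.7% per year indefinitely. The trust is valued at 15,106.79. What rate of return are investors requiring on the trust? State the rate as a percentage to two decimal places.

14.13%

D₁ = 1,520.00 × 1.037 = 1,576.2400
P = D₁/(r − g) ⇒ r = D₁/P + g = 1,576.2400/15,106.79 + 0.037 = 0.104340 + 0.037 = 0.141340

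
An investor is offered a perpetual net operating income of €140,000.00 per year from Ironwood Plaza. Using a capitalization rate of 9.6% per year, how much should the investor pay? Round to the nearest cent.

Level perpetuity: PV = C / r = €140,000.00 / 0.096 = €1,458,333.33

€1458333.33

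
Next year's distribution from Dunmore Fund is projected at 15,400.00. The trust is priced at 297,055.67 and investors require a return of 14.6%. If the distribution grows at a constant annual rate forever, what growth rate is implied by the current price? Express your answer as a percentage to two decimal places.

P = D₁/(r−g) ⇒ g = r − D₁/P = 0.146 − 15,400.00/297,055.67 = 0.094158

9.42%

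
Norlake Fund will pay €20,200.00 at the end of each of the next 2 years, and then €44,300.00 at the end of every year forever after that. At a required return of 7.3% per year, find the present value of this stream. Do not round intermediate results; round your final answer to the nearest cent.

€563456.59

PV of 2-year annuity: €20,200.00 × [1 − (1+0.073)^−2] / 0.073 = 36370.66382
Perpetuity value at year 2: €44,300.00 / 0.073 = 606849.31507
PV of perpetuity: 606849.31507 / (1+0.073)^2 = 527085.92858
Total PV = 36370.66382 + 527085.92858 = 563456.59240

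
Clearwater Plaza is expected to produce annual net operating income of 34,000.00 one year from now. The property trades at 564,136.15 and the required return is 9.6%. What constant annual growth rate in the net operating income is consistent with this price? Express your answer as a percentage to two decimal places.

3.57%

P = D₁/(r−g) ⇒ g = r − D₁/P = 0.096 − 34,000.00/564,136.15 = 0.035731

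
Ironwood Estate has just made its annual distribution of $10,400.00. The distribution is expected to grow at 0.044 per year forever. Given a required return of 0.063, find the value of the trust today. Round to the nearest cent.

D₁ = D₀ × (1 + g) = $10,400.00 × 1.044 = $10,857.6000
Growing perpetuity: P = D₁ / (r − g) = $10,857.6000 / (0.063 − 0.044) = $571,452.63

$571452.63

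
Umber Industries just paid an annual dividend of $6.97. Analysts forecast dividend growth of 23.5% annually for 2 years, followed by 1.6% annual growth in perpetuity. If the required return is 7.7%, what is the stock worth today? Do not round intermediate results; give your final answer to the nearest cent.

$169.81

D_1 = 8.60795
D_2 = 10.63082
Terminal value at year 2: TV = D_2×(1+g_2)/(r−g_2) = 10.80091/0.061 = 177.06412
P_0 = D_1/(1+r)^1 + D_2/(1+r)^2 + TV/(1+r)^2
    = 7.99253 + 9.16506 + 152.65083 = 169.80841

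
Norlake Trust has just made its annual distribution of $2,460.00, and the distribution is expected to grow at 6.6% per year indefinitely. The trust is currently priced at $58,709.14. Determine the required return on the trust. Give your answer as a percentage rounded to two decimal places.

D₁ = $2,460.00 × 1.066 = $2,622.3600
P = D₁/(r − g) ⇒ r = D₁/P + g = $2,622.3600/$58,709.14 + 0.066 = 0.044667 + 0.066 = 0.110667

11.07%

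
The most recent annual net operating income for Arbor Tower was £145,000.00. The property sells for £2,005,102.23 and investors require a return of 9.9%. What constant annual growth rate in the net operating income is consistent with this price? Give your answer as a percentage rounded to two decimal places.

P = D₀(1+g)/(r−g) ⇒ P(r−g) = D₀(1+g) ⇒ g(P+D₀) = P·r − D₀
g = (P·r − D₀)/(P + D₀) = (£2,005,102.23×0.099 − £145,000.00) / (£2,005,102.23 + £145,000.00) = 0.024885

2.49%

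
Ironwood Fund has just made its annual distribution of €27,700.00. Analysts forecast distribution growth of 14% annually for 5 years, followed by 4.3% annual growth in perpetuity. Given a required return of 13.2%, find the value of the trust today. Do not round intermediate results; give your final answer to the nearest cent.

€477717.23

D_1 = 31578.00000
D_2 = 35998.92000
D_3 = 41038.76880
D_4 = 46784.19643
D_5 = 53333.98393
Terminal value at year 5: TV = D_5×(1+g_2)/(r−g_2) = 55627.34524/0.089 = 625026.35103
P_0 = D_1/(1+r)^1 + D_2/(1+r)^2 + D_3/(1+r)^3 + D_4/(1+r)^4 + D_5/(1+r)^5 + TV/(1+r)^5
    = 27895.75972 + 28092.90290 + 28291.43931 + 28491.37881 + 28692.73131 + 336253.01976 = 477717.23181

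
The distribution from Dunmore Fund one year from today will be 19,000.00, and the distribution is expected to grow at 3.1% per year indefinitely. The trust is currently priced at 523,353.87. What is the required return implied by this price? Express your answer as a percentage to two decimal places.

6.73%

P = D₁/(r − g) ⇒ r = D₁/P + g = 19,000.0000/523,353.87 + 0.031 = 0.036304 + 0.031 = 0.067304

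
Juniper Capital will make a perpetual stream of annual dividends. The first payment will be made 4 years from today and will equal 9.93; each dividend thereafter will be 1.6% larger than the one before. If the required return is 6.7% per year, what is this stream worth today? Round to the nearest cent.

Value at end of year 3: C₁ / (r − g) = 9.93 / (0.067 − 0.016) = 194.7059
Discount to today: PV = 194.7059 / (1 + 0.067)^3 = 194.7059 / 1.214768 = 160.28

160.28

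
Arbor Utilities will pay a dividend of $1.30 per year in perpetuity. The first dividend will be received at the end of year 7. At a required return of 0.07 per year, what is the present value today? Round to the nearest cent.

$12.37

Value at end of year 6: C / r = $1.30 / 0.07 = $18.5714
Discount to today: PV = $18.5714 / (1 + 0.07)^6 = $18.5714 / 1.500730 = $12.37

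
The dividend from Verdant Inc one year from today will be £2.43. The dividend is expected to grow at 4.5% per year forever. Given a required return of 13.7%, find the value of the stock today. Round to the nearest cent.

£26.41

Growing perpetuity: P = D₁ / (r − g) = £2.4300 / (0.137 − 0.045) = £26.41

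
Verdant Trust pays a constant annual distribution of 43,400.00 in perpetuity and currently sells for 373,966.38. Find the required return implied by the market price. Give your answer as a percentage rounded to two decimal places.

P = C/r ⇒ r = C/P = 43,400.00/373,966.38 = 0.116053

11.61%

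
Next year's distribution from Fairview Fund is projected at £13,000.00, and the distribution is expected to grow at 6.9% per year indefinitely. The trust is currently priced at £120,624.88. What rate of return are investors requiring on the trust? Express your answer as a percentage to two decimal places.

17.68%

P = D₁/(r − g) ⇒ r = D₁/P + g = £13,000.0000/£120,624.88 + 0.069 = 0.107772 + 0.069 = 0.176772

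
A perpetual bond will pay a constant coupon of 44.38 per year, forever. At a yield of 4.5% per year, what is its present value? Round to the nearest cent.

986.22

Level perpetuity: PV = C / r = 44.38 / 0.045 = 986.22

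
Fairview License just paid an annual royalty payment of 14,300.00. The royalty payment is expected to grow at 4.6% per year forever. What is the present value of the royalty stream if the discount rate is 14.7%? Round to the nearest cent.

D₁ = D₀ × (1 + g) = 14,300.00 × 1.046 = 14,957.8000
Growing perpetuity: P = D₁ / (r − g) = 14,957.8000 / (0.147 − 0.046) = 148,097.03

148097.03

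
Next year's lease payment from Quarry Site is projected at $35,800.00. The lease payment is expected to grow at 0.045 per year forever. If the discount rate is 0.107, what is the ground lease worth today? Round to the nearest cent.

$577419.35

Growing perpetuity: P = D₁ / (r − g) = $35,800.0000 / (0.107 − 0.045) = $577,419.35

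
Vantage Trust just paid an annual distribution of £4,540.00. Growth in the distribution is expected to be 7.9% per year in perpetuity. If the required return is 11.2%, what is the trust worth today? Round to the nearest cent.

D₁ = D₀ × (1 + g) = £4,540.00 × 1.079 = £4,898.6600
Growing perpetuity: P = D₁ / (r − g) = £4,898.6600 / (0.112 − 0.079) = £148,444.24

£148444.24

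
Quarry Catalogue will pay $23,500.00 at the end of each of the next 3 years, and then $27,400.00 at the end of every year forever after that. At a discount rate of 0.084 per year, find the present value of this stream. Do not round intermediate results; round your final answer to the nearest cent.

PV of 3-year annuity: $23,500.00 × [1 − (1+0.084)^−3] / 0.084 = 60127.31886
Perpetuity value at year 3: $27,400.00 / 0.084 = 326190.47619
PV of perpetuity: 326190.47619 / (1+0.084)^3 = 256084.58101
Total PV = 60127.31886 + 256084.58101 = 316211.89987

$316211.90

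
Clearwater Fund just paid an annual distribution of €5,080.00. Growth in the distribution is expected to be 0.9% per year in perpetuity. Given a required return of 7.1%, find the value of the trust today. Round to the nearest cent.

D₁ = D₀ × (1 + g) = €5,080.00 × 1.009 = €5,125.7200
Growing perpetuity: P = D₁ / (r − g) = €5,125.7200 / (0.071 − 0.009) = €82,672.90

€82672.90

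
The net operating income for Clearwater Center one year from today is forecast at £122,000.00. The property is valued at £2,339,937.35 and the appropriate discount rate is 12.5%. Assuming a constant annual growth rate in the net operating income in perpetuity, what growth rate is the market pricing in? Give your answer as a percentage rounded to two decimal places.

P = D₁/(r−g) ⇒ g = r − D₁/P = 0.125 − £122,000.00/£2,339,937.35 = 0.072862

7.29%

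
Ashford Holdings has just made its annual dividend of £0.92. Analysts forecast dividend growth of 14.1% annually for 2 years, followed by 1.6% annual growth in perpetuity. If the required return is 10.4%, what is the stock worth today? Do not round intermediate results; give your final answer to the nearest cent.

£13.28

D_1 = 1.04972
D_2 = 1.19773
Terminal value at year 2: TV = D_2×(1+g_2)/(r−g_2) = 1.21689/0.088 = 13.82834
P_0 = D_1/(1+r)^1 + D_2/(1+r)^2 + TV/(1+r)^2
    = 0.95083 + 0.98270 + 11.34572 = 13.27925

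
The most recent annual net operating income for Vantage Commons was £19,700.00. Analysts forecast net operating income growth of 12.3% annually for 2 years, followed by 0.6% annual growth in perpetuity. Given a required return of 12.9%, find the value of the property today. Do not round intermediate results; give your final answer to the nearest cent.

£198502.04

D_1 = 22123.10000
D_2 = 24844.24130
Terminal value at year 2: TV = D_2×(1+g_2)/(r−g_2) = 24993.30675/0.123 = 203197.61584
P_0 = D_1/(1+r)^1 + D_2/(1+r)^2 + TV/(1+r)^2
    = 19595.30558 + 19491.16755 + 159415.56551 = 198502.03864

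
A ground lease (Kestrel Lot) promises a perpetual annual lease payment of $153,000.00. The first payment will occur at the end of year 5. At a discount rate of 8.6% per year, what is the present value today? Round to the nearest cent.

$1279009.23

Value at end of year 4: C / r = $153,000.00 / 0.086 = $1,779,069.7674
Discount to today: PV = $1,779,069.7674 / (1 + 0.086)^4 = $1,779,069.7674 / 1.390975 = $1,279,009.23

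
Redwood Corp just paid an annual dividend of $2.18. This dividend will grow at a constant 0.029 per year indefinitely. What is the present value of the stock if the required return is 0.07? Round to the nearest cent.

$54.71

D₁ = D₀ × (1 + g) = $2.18 × 1.029 = $2.2432
Growing perpetuity: P = D₁ / (r − g) = $2.2432 / (0.07 − 0.029) = $54.71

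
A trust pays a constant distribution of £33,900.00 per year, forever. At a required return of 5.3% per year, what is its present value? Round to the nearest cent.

Level perpetuity: PV = C / r = £33,900.00 / 0.053 = £639,622.64

£639622.64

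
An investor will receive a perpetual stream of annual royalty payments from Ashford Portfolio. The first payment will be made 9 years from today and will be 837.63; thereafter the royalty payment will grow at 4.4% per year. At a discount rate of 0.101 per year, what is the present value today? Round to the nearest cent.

Value at end of year 8: C₁ / (r − g) = 837.63 / (0.101 − 0.044) = 14,695.2632
Discount to today: PV = 14,695.2632 / (1 + 0.101)^8 = 14,695.2632 / 2.159228 = 6,805.79

6805.79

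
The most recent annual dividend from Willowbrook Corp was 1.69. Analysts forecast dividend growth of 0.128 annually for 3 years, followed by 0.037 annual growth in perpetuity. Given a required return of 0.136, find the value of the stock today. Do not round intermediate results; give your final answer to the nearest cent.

22.33

D_1 = 1.90632
D_2 = 2.15033
D_3 = 2.42557
Terminal value at year 3: TV = D_3×(1+g_2)/(r−g_2) = 2.51532/0.099 = 25.40724
P_0 = D_1/(1+r)^1 + D_2/(1+r)^2 + D_3/(1+r)^3 + TV/(1+r)^3
    = 1.67810 + 1.66628 + 1.65455 + 17.33096 = 22.32988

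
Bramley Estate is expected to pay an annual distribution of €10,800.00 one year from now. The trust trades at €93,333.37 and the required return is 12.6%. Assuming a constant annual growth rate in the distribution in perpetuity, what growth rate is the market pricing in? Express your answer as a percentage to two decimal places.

P = D₁/(r−g) ⇒ g = r − D₁/P = 0.126 − €10,800.00/€93,333.37 = 0.010286

1.03%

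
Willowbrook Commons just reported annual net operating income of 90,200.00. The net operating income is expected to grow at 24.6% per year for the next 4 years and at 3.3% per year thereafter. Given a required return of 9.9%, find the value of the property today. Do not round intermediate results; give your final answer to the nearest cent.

D_1 = 112389.20000
D_2 = 140036.94320
D_3 = 174486.03123
D_4 = 217409.59491
Terminal value at year 4: TV = D_4×(1+g_2)/(r−g_2) = 224584.11154/0.066 = 3402789.56880
P_0 = D_1/(1+r)^1 + D_2/(1+r)^2 + D_3/(1+r)^3 + D_4/(1+r)^4 + TV/(1+r)^4
    = 102264.96815 + 115943.72185 + 131452.11777 + 149034.88512 + 2332621.76251 = 2831317.45541

2831317.46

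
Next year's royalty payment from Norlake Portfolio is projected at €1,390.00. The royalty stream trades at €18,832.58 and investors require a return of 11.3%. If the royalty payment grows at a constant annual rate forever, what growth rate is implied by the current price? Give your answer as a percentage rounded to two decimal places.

P = D₁/(r−g) ⇒ g = r − D₁/P = 0.113 − €1,390.00/€18,832.58 = 0.039192

3.92%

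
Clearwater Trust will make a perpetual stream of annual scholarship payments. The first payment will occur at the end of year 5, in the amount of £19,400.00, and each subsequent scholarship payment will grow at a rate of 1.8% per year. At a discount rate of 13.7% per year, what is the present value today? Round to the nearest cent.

£97546.77

Value at end of year 4: C₁ / (r − g) = £19,400.00 / (0.137 − 0.018) = £163,025.2101
Discount to today: PV = £163,025.2101 / (1 + 0.137)^4 = £163,025.2101 / 1.671252 = £97,546.77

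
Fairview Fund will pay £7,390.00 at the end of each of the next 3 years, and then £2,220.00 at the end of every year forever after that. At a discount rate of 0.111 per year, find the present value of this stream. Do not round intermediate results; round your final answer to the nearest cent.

PV of 3-year annuity: £7,390.00 × [1 − (1+0.111)^−3] / 0.111 = 18027.68904
Perpetuity value at year 3: £2,220.00 / 0.111 = 20000.00000
PV of perpetuity: 20000.00000 / (1+0.111)^3 = 14584.37487
Total PV = 18027.68904 + 14584.37487 = 32612.06392

£32612.06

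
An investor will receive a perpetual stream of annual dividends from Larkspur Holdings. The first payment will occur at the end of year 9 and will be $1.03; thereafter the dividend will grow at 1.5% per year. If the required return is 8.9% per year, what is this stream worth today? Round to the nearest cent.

$7.04

Value at end of year 8: C₁ / (r − g) = $1.03 / (0.089 − 0.015) = $13.9189
Discount to today: PV = $13.9189 / (1 + 0.089)^8 = $13.9189 / 1.977985 = $7.04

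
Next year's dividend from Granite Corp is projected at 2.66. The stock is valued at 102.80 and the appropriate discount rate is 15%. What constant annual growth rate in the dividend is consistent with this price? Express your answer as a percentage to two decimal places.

P = D₁/(r−g) ⇒ g = r − D₁/P = 0.15 − 2.66/102.80 = 0.124125

12.41%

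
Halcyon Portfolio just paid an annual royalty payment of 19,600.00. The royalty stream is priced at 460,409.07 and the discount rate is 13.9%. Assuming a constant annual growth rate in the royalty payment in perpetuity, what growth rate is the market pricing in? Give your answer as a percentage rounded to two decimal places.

9.25%

P = D₀(1+g)/(r−g) ⇒ P(r−g) = D₀(1+g) ⇒ g(P+D₀) = P·r − D₀
g = (P·r − D₀)/(P + D₀) = (460,409.07×0.139 − 19,600.00) / (460,409.07 + 19,600.00) = 0.092492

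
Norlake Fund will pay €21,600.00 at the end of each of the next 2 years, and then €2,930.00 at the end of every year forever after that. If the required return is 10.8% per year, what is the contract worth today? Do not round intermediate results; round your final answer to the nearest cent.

€59187.55

PV of 2-year annuity: €21,600.00 × [1 − (1+0.108)^−2] / 0.108 = 37088.97549
Perpetuity value at year 2: €2,930.00 / 0.108 = 27129.62963
PV of perpetuity: 27129.62963 / (1+0.108)^2 = 22098.57879
Total PV = 37088.97549 + 22098.57879 = 59187.55427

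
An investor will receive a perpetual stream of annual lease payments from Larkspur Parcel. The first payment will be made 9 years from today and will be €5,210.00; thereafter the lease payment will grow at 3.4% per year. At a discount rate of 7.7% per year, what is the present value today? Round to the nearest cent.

€66933.52

Value at end of year 8: C₁ / (r − g) = €5,210.00 / (0.077 − 0.034) = €121,162.7907
Discount to today: PV = €121,162.7907 / (1 + 0.077)^8 = €121,162.7907 / 1.810196 = €66,933.52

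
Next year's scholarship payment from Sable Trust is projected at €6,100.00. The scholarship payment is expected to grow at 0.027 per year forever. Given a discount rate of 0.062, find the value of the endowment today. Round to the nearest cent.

Growing perpetuity: P = D₁ / (r − g) = €6,100.0000 / (0.062 − 0.027) = €174,285.71

€174285.71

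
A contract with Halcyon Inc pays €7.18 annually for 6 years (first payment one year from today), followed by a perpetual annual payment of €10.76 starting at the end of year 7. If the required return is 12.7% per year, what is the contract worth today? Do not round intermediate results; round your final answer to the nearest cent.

€70.29

PV of 6-year annuity: €7.18 × [1 − (1+0.127)^−6] / 0.127 = 28.94381
Perpetuity value at year 6: €10.76 / 0.127 = 84.72441
PV of perpetuity: 84.72441 / (1+0.127)^6 = 41.34900
Total PV = 28.94381 + 41.34900 = 70.29282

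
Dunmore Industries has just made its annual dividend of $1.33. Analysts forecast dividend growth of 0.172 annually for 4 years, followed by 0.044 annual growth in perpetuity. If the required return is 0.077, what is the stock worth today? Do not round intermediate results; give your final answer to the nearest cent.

$65.61

D_1 = 1.55876
D_2 = 1.82687
D_3 = 2.14109
D_4 = 2.50935
Terminal value at year 4: TV = D_4×(1+g_2)/(r−g_2) = 2.61977/0.033 = 79.38686
P_0 = D_1/(1+r)^1 + D_2/(1+r)^2 + D_3/(1+r)^3 + D_4/(1+r)^4 + TV/(1+r)^4
    = 1.44732 + 1.57498 + 1.71391 + 1.86509 + 59.00459 = 65.60589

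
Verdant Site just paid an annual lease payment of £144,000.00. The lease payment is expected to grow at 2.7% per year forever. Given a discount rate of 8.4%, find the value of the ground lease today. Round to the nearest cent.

£2594526.32

D₁ = D₀ × (1 + g) = £144,000.00 × 1.027 = £147,888.0000
Growing perpetuity: P = D₁ / (r − g) = £147,888.0000 / (0.084 − 0.027) = £2,594,526.32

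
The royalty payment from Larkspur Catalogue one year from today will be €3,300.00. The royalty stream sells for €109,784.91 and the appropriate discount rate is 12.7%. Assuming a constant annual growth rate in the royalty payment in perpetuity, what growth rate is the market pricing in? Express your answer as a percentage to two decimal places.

P = D₁/(r−g) ⇒ g = r − D₁/P = 0.127 − €3,300.00/€109,784.91 = 0.096941

9.69%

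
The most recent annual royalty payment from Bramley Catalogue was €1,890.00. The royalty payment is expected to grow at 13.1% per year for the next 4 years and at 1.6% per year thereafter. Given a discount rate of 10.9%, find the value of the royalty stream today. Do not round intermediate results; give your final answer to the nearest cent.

€30278.00

D_1 = 2137.59000
D_2 = 2417.61429
D_3 = 2734.32176
D_4 = 3092.51791
Terminal value at year 4: TV = D_4×(1+g_2)/(r−g_2) = 3141.99820/0.093 = 33784.92688
P_0 = D_1/(1+r)^1 + D_2/(1+r)^2 + D_3/(1+r)^3 + D_4/(1+r)^4 + TV/(1+r)^4
    = 1927.49324 + 1965.73025 + 2004.72580 + 2044.49494 + 22335.55758 = 30278.00182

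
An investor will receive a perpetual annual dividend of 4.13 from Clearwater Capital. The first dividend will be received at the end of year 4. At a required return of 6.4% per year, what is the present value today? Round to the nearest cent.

53.57

Value at end of year 3: C / r = 4.13 / 0.064 = 64.5313
Discount to today: PV = 64.5313 / (1 + 0.064)^3 = 64.5313 / 1.204550 = 53.57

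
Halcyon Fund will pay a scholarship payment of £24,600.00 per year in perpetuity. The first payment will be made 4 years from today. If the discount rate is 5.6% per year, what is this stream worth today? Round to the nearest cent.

Value at end of year 3: C / r = £24,600.00 / 0.056 = £439,285.7143
Discount to today: PV = £439,285.7143 / (1 + 0.056)^3 = £439,285.7143 / 1.177584 = £373,039.93

£373039.93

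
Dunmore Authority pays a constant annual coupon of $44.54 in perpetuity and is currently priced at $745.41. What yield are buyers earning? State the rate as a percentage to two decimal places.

P = C/r ⇒ r = C/P = $44.54/$745.41 = 0.059752

5.98%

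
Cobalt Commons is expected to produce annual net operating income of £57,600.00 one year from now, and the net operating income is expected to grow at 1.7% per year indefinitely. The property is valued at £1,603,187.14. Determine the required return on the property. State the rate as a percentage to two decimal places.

5.29%

P = D₁/(r − g) ⇒ r = D₁/P + g = £57,600.0000/£1,603,187.14 + 0.017 = 0.035928 + 0.017 = 0.052928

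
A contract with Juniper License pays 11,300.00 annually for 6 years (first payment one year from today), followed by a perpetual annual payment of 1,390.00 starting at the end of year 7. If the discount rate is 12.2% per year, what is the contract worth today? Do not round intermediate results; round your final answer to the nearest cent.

PV of 6-year annuity: 11,300.00 × [1 − (1+0.122)^−6] / 0.122 = 46196.92899
Perpetuity value at year 6: 1,390.00 / 0.122 = 11393.44262
PV of perpetuity: 11393.44262 / (1+0.122)^6 = 5710.81154
Total PV = 46196.92899 + 5710.81154 = 51907.74052

51907.74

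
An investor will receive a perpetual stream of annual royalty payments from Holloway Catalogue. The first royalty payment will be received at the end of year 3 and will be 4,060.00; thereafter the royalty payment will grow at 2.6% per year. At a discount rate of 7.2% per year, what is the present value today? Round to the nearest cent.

76803.08

Value at end of year 2: C₁ / (r − g) = 4,060.00 / (0.072 − 0.026) = 88,260.8696
Discount to today: PV = 88,260.8696 / (1 + 0.072)^2 = 88,260.8696 / 1.149184 = 76,803.08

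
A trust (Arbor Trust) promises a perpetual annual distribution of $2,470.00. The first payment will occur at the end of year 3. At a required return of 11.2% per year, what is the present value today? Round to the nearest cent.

$17834.85

Value at end of year 2: C / r = $2,470.00 / 0.112 = $22,053.5714
Discount to today: PV = $22,053.5714 / (1 + 0.112)^2 = $22,053.5714 / 1.236544 = $17,834.85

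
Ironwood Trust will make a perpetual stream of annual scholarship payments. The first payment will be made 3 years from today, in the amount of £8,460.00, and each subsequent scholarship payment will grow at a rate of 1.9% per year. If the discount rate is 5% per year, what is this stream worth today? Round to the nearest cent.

Value at end of year 2: C₁ / (r − g) = £8,460.00 / (0.05 − 0.019) = £272,903.2258
Discount to today: PV = £272,903.2258 / (1 + 0.05)^2 = £272,903.2258 / 1.102500 = £247,531.27

£247531.27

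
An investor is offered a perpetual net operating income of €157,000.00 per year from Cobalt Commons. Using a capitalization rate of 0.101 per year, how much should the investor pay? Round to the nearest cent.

Level perpetuity: PV = C / r = €157,000.00 / 0.101 = €1,554,455.45

€1554455.45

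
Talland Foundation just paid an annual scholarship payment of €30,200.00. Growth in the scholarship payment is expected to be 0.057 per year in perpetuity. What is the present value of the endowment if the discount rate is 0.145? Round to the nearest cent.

D₁ = D₀ × (1 + g) = €30,200.00 × 1.057 = €31,921.4000
Growing perpetuity: P = D₁ / (r − g) = €31,921.4000 / (0.145 − 0.057) = €362,743.18

€362743.18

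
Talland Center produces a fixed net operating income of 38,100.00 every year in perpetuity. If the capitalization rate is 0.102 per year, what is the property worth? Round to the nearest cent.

373529.41

Level perpetuity: PV = C / r = 38,100.00 / 0.102 = 373,529.41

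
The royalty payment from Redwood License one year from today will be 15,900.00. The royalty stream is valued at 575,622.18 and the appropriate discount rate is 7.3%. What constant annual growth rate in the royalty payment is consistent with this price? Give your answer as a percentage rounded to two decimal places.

4.54%

P = D₁/(r−g) ⇒ g = r − D₁/P = 0.073 − 15,900.00/575,622.18 = 0.045378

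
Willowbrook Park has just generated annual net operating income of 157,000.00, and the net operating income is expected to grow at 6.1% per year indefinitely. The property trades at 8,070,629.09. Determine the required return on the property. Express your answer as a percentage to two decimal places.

D₁ = 157,000.00 × 1.061 = 166,577.0000
P = D₁/(r − g) ⇒ r = D₁/P + g = 166,577.0000/8,070,629.09 + 0.061 = 0.020640 + 0.061 = 0.081640

8.16%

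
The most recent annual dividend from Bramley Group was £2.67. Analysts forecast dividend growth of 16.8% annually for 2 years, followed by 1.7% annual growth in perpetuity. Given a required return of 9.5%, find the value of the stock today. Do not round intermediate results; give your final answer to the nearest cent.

D_1 = 3.11856
D_2 = 3.64248
Terminal value at year 2: TV = D_2×(1+g_2)/(r−g_2) = 3.70440/0.078 = 47.49231
P_0 = D_1/(1+r)^1 + D_2/(1+r)^2 + TV/(1+r)^2
    = 2.84800 + 3.03787 + 39.60911 = 45.49497

£45.49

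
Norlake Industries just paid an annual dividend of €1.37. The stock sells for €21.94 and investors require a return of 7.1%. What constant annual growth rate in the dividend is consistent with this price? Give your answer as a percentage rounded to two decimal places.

P = D₀(1+g)/(r−g) ⇒ P(r−g) = D₀(1+g) ⇒ g(P+D₀) = P·r − D₀
g = (P·r − D₀)/(P + D₀) = (€21.94×0.071 − €1.37) / (€21.94 + €1.37) = 0.008054

0.81%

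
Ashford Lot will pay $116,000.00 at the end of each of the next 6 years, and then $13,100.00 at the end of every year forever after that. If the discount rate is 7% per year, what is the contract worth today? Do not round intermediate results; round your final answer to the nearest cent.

$677619.79

PV of 6-year annuity: $116,000.00 × [1 − (1+0.07)^−6] / 0.07 = 552918.60053
Perpetuity value at year 6: $13,100.00 / 0.07 = 187142.85714
PV of perpetuity: 187142.85714 / (1+0.07)^6 = 124701.18760
Total PV = 552918.60053 + 124701.18760 = 677619.78813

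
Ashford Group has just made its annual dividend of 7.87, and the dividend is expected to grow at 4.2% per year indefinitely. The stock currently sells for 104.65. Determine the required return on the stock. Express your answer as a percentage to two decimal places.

D₁ = 7.87 × 1.042 = 8.2005
P = D₁/(r − g) ⇒ r = D₁/P + g = 8.2005/104.65 + 0.042 = 0.078362 + 0.042 = 0.120362

12.04%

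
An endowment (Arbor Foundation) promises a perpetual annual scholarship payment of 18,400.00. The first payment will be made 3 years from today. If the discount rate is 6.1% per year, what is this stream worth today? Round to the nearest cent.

267952.13

Value at end of year 2: C / r = 18,400.00 / 0.061 = 301,639.3443
Discount to today: PV = 301,639.3443 / (1 + 0.061)^2 = 301,639.3443 / 1.125721 = 267,952.13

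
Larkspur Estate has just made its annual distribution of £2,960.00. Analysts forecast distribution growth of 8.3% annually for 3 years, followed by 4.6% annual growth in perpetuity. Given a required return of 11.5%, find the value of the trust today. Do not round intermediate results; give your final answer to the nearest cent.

D_1 = 3205.68000
D_2 = 3471.75144
D_3 = 3759.90681
Terminal value at year 3: TV = D_3×(1+g_2)/(r−g_2) = 3932.86252/0.069 = 56998.00758
P_0 = D_1/(1+r)^1 + D_2/(1+r)^2 + D_3/(1+r)^3 + TV/(1+r)^3
    = 2875.04933 + 2792.53670 + 2712.39215 + 41118.29259 = 49498.27077

£49498.27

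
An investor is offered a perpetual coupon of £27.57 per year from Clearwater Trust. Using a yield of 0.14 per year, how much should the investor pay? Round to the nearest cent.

£196.93

Level perpetuity: PV = C / r = £27.57 / 0.14 = £196.93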